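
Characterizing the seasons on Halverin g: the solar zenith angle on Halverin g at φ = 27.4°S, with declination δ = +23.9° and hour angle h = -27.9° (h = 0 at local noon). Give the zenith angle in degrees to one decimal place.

θ_z = 57.9°

cos θ_z = sin φ sin δ + cos φ cos δ cos h = -0.186446 + 0.717343 = 0.530897.
θ_z = arccos(0.530897) = 57.9°.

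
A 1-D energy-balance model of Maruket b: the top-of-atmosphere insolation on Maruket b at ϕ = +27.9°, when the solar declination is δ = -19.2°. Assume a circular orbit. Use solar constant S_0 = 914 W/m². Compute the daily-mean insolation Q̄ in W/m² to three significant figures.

Q̄ ≈ 177 W/m²

cos h₀ = −tan(+27.9°) tan(-19.200°) = 0.1844, h₀ = 1.3854 rad.
Bracket: h₀ sin ϕ sin δ + cos ϕ cos δ sin h₀ = 1.3854×0.46793×-0.32887 + 0.88377×0.94438×0.98285 = -0.213197 + 0.820301 = 0.607104.
Q̄ = (S_0/π) × [bracket] = (914/π) × 0.607104 = 176.6 W/m².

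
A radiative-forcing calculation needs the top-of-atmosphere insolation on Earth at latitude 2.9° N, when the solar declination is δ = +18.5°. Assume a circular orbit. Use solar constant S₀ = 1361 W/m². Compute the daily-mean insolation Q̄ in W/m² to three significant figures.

cos H₀ = −tan(+2.9°) tan(+18.500°) = -0.0169, H₀ = 1.5877 rad.
Bracket: H₀ sin φ sin δ + cos φ cos δ sin H₀ = 1.5877×0.05059×0.31730 + 0.99872×0.94832×0.99986 = 0.025486 + 0.946974 = 0.972460.
Q̄ = (S₀/π) × [bracket] = (1361/π) × 0.972460 = 421.3 W/m².

Q̄ ≈ 421 W/m²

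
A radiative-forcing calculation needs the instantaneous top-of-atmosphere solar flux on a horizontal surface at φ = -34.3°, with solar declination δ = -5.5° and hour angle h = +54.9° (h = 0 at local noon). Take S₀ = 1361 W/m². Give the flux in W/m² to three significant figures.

717 W/m²

cos θ_z = sin φ sin δ + cos φ cos δ cos h = 0.054012 + 0.472824 = 0.526836.
Flux = S₀ · cos θ_z = 1361 × 0.526836 = 717.0 W/m².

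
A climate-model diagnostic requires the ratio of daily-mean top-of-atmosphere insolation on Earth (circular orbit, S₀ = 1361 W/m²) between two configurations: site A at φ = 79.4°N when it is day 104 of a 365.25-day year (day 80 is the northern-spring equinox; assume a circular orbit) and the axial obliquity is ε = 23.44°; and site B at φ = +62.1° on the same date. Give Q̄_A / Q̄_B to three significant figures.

Q̄_A / Q̄_B ≈ 0.711

— Configuration A (φ=+79.4°):
Solar longitude: λ_s = 360° × (104 − 80)/365.25 = 23.655°.
sin δ = sin 23.44° × sin 23.655° = 0.15960, so δ = +9.184°.
cos H₀ = −tan(+79.4°) tan(+9.184°) = -0.8639, H₀ = 2.6138 rad.
Bracket: H₀ sin φ sin δ + cos φ cos δ sin H₀ = 2.6138×0.98294×0.15960 + 0.18395×0.98718×0.50364 = 0.410046 + 0.091457 = 0.501503.
Q̄ = (S₀/π) × [bracket] = (1361/π) × 0.501503 = 217.26 W/m².
— Configuration B (φ=+62.1°):
cos H₀ = −tan(+62.1°) tan(+9.184°) = -0.3054, H₀ = 1.8811 rad.
Bracket: H₀ sin φ sin δ + cos φ cos δ sin H₀ = 1.8811×0.88377×0.15960 + 0.46793×0.98718×0.95224 = 0.265329 + 0.439869 = 0.705198.
Q̄ = (S₀/π) × [bracket] = (1361/π) × 0.705198 = 305.51 W/m².
Ratio Q̄_A / Q̄_B = 217.26 / 305.51 = 0.7111.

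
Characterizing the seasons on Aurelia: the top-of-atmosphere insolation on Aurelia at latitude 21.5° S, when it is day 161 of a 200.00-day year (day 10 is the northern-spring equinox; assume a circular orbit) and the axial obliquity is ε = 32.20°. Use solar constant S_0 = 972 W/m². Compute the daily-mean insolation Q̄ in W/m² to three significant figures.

Q̄ ≈ 346 W/m²

Solar longitude: L_s = 360° × (161 − 10)/200.00 = 271.800°.
sin δ = sin 32.20° × sin 271.800° = -0.53261, so δ = -32.182°.
cos h₀ = −tan(-21.5°) tan(-32.182°) = -0.2479, h₀ = 1.8213 rad.
Bracket: h₀ sin ϕ sin δ + cos ϕ cos δ sin h₀ = 1.8213×-0.36650×-0.53261 + 0.93042×0.84636×0.96879 = 0.355521 + 0.762893 = 1.118414.
Q̄ = (S_0/π) × [bracket] = (972/π) × 1.118414 = 346.0 W/m².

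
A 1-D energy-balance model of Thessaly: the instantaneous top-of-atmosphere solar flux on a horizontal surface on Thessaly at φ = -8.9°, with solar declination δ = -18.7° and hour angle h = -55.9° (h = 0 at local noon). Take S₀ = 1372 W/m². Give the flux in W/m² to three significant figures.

788 W/m²

cos θ_z = sin φ sin δ + cos φ cos δ cos h = 0.049602 + 0.524649 = 0.574251.
Flux = S₀ · cos θ_z = 1372 × 0.574251 = 787.9 W/m².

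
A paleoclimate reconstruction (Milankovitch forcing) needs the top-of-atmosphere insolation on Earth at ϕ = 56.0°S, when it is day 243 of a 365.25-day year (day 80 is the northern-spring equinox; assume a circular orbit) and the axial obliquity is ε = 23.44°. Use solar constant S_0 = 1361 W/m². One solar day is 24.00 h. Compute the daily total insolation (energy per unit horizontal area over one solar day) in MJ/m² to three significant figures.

Solar longitude: L_s = 360° × (243 − 80)/365.25 = 160.657°.
sin δ = sin 23.44° × sin 160.657° = 0.13176, so δ = +7.571°.
cos h₀ = −tan(-56.0°) tan(+7.571°) = 0.1971, h₀ = 1.3724 rad.
Bracket: h₀ sin ϕ sin δ + cos ϕ cos δ sin h₀ = 1.3724×-0.82904×0.13176 + 0.55919×0.99128×0.98039 = -0.149913 + 0.543444 = 0.393531.
Q̄ = (S_0/π) × [bracket] = (1361/π) × 0.393531 = 170.49 W/m².
Daily total = Q̄ × 24.00 h × 3600 s/h = 170.49 × 24.00 × 3600 / 10⁶ = 14.73 MJ/m².

14.7 MJ/m²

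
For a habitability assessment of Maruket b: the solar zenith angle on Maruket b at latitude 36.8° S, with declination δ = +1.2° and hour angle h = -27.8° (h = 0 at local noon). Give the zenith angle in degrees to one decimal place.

cos θ_z = sin ϕ sin δ + cos ϕ cos δ cos h = -0.012545 + 0.708156 = 0.695611.
θ_z = arccos(0.695611) = 45.9°.

θ_z = 45.9°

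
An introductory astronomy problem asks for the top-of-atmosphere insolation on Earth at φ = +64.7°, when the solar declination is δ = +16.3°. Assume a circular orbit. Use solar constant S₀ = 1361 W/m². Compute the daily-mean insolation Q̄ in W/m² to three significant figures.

Q̄ ≈ 386 W/m²

cos H₀ = −tan(+64.7°) tan(+16.300°) = -0.6186, H₀ = 2.2378 rad.
Bracket: H₀ sin φ sin δ + cos φ cos δ sin H₀ = 2.2378×0.90408×0.28067 + 0.42736×0.95981×0.78569 = 0.567838 + 0.322278 = 0.890116.
Q̄ = (S₀/π) × [bracket] = (1361/π) × 0.890116 = 385.6 W/m².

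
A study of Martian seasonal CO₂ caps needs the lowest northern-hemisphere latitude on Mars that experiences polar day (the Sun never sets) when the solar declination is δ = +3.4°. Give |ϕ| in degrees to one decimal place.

|ϕ| = 86.6°

Polar day requires cos h₀ = −tan ϕ tan δ ≤ −1, i.e. tan ϕ tan δ ≥ 1.
The boundary is |tan ϕ| · |tan δ| = 1, so |ϕ| = 90° − |δ| = 90° − 3.4° = 86.6° in the northern hemisphere.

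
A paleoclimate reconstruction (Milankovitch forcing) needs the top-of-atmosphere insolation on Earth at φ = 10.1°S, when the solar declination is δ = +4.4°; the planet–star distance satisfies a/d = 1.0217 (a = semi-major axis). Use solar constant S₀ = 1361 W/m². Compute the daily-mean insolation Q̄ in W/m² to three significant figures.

Q̄ ≈ 434 W/m²

cos H₀ = −tan(-10.1°) tan(+4.400°) = 0.0137, H₀ = 1.5571 rad.
Bracket: H₀ sin φ sin δ + cos φ cos δ sin H₀ = 1.5571×-0.17537×0.07672 + 0.98450×0.99705×0.99991 = -0.020950 + 0.981507 = 0.960557.
Inverse-square distance factor (a/d)² = 1.0217² = 1.043871.
Q̄ = (S₀/π) × 1.043871 × [bracket] = (1361/π) × 1.043871 × 0.960557 = 434.4 W/m².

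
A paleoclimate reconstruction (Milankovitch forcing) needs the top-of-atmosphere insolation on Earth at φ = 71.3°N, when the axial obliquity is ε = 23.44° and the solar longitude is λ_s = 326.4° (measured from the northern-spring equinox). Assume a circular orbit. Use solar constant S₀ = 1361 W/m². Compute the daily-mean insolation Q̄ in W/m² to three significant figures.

Solar declination: sin δ = sin ε · sin λ_s = sin 23.44° × sin 326.4° = -0.22013, so δ = -12.717°.
cos H₀ = −tan(+71.3°) tan(-12.717°) = 0.6667, H₀ = 0.8410 rad.
Bracket: H₀ sin φ sin δ + cos φ cos δ sin H₀ = 0.8410×0.94721×-0.22013 + 0.32061×0.97547×0.74532 = -0.175356 + 0.233095 = 0.057739.
Q̄ = (S₀/π) × [bracket] = (1361/π) × 0.057739 = 25.01 W/m².

Q̄ ≈ 25.0 W/m²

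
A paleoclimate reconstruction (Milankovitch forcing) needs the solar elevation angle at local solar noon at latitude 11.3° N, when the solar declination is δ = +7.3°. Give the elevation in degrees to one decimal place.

86.0°

At local noon the hour angle is zero, so the zenith angle equals |φ − δ| = |+11.3° − (+7.300°)| = 4.000°.
Elevation = 90° − 4.000° = 86.0°.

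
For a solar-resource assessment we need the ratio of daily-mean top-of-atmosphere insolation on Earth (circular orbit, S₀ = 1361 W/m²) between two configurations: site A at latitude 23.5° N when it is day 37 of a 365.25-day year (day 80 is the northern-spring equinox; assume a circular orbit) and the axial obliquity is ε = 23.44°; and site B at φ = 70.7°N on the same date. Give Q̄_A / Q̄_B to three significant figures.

— Configuration A (φ=+23.5°):
Solar longitude: λ_s = 360° × (37 − 80)/365.25 = -42.382°, i.e. -42.382° + 360° = 317.618°.
sin δ = sin 23.44° × sin 317.618° = -0.26814, so δ = -15.553°.
cos H₀ = −tan(+23.5°) tan(-15.553°) = 0.1210, H₀ = 1.4495 rad.
Bracket: H₀ sin φ sin δ + cos φ cos δ sin H₀ = 1.4495×0.39875×-0.26814 + 0.91706×0.96338×0.99265 = -0.154982 + 0.876984 = 0.722002.
Q̄ = (S₀/π) × [bracket] = (1361/π) × 0.722002 = 312.79 W/m².
— Configuration B (φ=+70.7°):
cos H₀ = −tan(+70.7°) tan(-15.553°) = 0.7948, H₀ = 0.6521 rad.
Bracket: H₀ sin φ sin δ + cos φ cos δ sin H₀ = 0.6521×0.94380×-0.26814 + 0.33051×0.96338×0.60689 = -0.165027 + 0.193238 = 0.028211.
Q̄ = (S₀/π) × [bracket] = (1361/π) × 0.028211 = 12.222 W/m².
Ratio Q̄_A / Q̄_B = 312.79 / 12.222 = 25.59.

Q̄_A / Q̄_B ≈ 25.6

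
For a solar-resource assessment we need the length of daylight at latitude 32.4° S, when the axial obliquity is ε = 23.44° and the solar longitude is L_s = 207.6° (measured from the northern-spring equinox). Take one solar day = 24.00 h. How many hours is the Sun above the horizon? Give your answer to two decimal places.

12.91 h

Solar declination: sin δ = sin ε · sin L_s = sin 23.44° × sin 207.6° = -0.18429, so δ = -10.620°.
cos h₀ = −tan ϕ · tan δ = −tan(-32.4°) × tan(-10.620°) = -0.1190, so h₀ = 1.6901 rad = 96.83°.
Daylight = 2h₀/(2π) × 24.00 h = (1.6901/π) × 24.00 = 12.91 h.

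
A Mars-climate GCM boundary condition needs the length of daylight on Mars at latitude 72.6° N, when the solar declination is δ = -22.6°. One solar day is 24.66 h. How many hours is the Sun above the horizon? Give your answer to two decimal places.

cos H₀ = −tan φ · tan δ = 1.3283 ≥ 1, so the Sun never rises (polar night) and H₀ = 0.
Daylight = 2H₀/(2π) × 24.66 h = (0.0000/π) × 24.66 = 0.00 h.

0.00 h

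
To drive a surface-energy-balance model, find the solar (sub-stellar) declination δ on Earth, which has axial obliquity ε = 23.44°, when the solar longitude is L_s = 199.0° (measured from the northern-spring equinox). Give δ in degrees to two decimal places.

δ = -7.44°

sin δ = sin ε · sin L_s = sin 23.44° × sin 199.0° = -0.129507.
δ = arcsin(-0.129507) = -7.44°.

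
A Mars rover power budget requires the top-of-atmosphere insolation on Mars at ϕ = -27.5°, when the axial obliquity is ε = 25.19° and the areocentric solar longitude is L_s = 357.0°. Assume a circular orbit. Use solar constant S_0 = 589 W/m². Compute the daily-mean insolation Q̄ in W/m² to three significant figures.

Q̄ ≈ 169 W/m²

sin δ = sin 25.19° × sin 357.0° = -0.02228, so δ = -1.276°.
cos h₀ = −tan(-27.5°) tan(-1.276°) = -0.0116, h₀ = 1.5824 rad.
Bracket: h₀ sin ϕ sin δ + cos ϕ cos δ sin h₀ = 1.5824×-0.46175×-0.02228 + 0.88701×0.99975×0.99993 = 0.016279 + 0.886726 = 0.903005.
Q̄ = (S_0/π) × [bracket] = (589/π) × 0.903005 = 169.3 W/m².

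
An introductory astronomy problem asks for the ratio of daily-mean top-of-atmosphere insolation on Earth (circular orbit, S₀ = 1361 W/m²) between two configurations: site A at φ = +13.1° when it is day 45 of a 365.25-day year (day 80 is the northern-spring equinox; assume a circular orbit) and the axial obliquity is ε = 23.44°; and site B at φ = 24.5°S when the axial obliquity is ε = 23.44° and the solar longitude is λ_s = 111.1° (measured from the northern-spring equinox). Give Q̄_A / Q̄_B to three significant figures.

— Configuration A (φ=+13.1°):
Solar longitude: λ_s = 360° × (45 − 80)/365.25 = -34.497°, i.e. -34.497° + 360° = 325.503°.
sin δ = sin 23.44° × sin 325.503° = -0.22529, so δ = -13.020°.
cos H₀ = −tan(+13.1°) tan(-13.020°) = 0.0538, H₀ = 1.5170 rad.
Bracket: H₀ sin φ sin δ + cos φ cos δ sin H₀ = 1.5170×0.22665×-0.22529 + 0.97398×0.97429×0.99855 = -0.077461 + 0.947563 = 0.870102.
Q̄ = (S₀/π) × [bracket] = (1361/π) × 0.870102 = 376.95 W/m².
— Configuration B (φ=-24.5°):
Solar declination: sin δ = sin ε · sin λ_s = sin 23.44° × sin 111.1° = 0.37112, so δ = +21.785°.
cos H₀ = −tan(-24.5°) tan(+21.785°) = 0.1821, H₀ = 1.3876 rad.
Bracket: H₀ sin φ sin δ + cos φ cos δ sin H₀ = 1.3876×-0.41469×0.37112 + 0.90996×0.92859×0.98327 = -0.213551 + 0.830843 = 0.617292.
Q̄ = (S₀/π) × [bracket] = (1361/π) × 0.617292 = 267.42 W/m².
Ratio Q̄_A / Q̄_B = 376.95 / 267.42 = 1.410.

Q̄_A / Q̄_B ≈ 1.41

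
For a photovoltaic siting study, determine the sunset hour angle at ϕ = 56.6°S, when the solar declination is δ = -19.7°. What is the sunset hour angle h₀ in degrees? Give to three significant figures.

cos h₀ = −tan ϕ · tan δ = −tan(-56.6°) × tan(-19.700°) = -0.5430, so h₀ = 2.1448 rad = 122.89°.

h₀ = 123°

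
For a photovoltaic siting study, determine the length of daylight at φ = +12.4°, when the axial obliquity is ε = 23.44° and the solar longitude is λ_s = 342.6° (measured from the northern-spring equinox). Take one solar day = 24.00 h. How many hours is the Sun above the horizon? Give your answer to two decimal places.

Solar declination: sin δ = sin ε · sin λ_s = sin 23.44° × sin 342.6° = -0.11895, so δ = -6.832°.
cos H₀ = −tan φ · tan δ = −tan(+12.4°) × tan(-6.832°) = 0.0263, so H₀ = 1.5445 rad = 88.49°.
Daylight = 2H₀/(2π) × 24.00 h = (1.5445/π) × 24.00 = 11.80 h.

11.80 h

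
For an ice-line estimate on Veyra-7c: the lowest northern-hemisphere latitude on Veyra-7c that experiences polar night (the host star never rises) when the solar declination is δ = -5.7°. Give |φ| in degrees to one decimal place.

Polar night requires cos H₀ = −tan φ tan δ ≥ 1, i.e. tan φ tan δ ≤ −1.
The boundary is |tan φ| · |tan δ| = 1, so |φ| = 90° − |δ| = 90° − 5.7° = 84.3° in the northern hemisphere.

|φ| = 84.3°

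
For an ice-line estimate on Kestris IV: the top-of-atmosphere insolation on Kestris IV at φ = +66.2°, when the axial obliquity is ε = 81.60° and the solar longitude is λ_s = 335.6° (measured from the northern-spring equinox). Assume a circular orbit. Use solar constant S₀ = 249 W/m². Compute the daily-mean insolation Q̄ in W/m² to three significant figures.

Q̄ ≈ 0.00 W/m²

Solar declination: sin δ = sin ε · sin λ_s = sin 81.60° × sin 335.6° = -0.40867, so δ = -24.121°.
cos H₀ = −tan(+66.2°) tan(-24.121°) = 1.0152 ≥ 1 ⇒ polar night, H₀ = 0 and Q̄ = 0.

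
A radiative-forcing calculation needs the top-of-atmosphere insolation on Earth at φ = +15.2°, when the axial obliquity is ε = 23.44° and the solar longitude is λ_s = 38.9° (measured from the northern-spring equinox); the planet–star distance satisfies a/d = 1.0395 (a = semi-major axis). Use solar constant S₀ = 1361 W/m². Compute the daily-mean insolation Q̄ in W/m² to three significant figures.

Solar declination: sin δ = sin ε · sin λ_s = sin 23.44° × sin 38.9° = 0.24980, so δ = +14.465°.
cos H₀ = −tan(+15.2°) tan(+14.465°) = -0.0701, H₀ = 1.6409 rad.
Bracket: H₀ sin φ sin δ + cos φ cos δ sin H₀ = 1.6409×0.26219×0.24980 + 0.96502×0.96830×0.99754 = 0.107471 + 0.932130 = 1.039601.
Inverse-square distance factor (a/d)² = 1.0395² = 1.080560.
Q̄ = (S₀/π) × 1.080560 × [bracket] = (1361/π) × 1.080560 × 1.039601 = 486.7 W/m².

Q̄ ≈ 487 W/m²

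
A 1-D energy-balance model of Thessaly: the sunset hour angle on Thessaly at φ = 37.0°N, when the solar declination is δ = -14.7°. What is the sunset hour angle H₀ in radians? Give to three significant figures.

H₀ = 1.37 rad

cos H₀ = −tan φ · tan δ = −tan(+37.0°) × tan(-14.700°) = 0.1977, so H₀ = 1.3718 rad = 78.60°.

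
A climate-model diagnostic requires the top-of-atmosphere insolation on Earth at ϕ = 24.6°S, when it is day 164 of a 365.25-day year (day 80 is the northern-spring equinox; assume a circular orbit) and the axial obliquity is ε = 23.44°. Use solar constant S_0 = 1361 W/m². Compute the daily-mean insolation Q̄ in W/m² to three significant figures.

Q̄ ≈ 257 W/m²

Solar longitude: L_s = 360° × (164 − 80)/365.25 = 82.793°.
sin δ = sin 23.44° × sin 82.793° = 0.39465, so δ = +23.244°.
cos h₀ = −tan(-24.6°) tan(+23.244°) = 0.1966, h₀ = 1.3729 rad.
Bracket: h₀ sin ϕ sin δ + cos ϕ cos δ sin h₀ = 1.3729×-0.41628×0.39465 + 0.90924×0.91883×0.98048 = -0.225547 + 0.819129 = 0.593582.
Q̄ = (S_0/π) × [bracket] = (1361/π) × 0.593582 = 257.2 W/m².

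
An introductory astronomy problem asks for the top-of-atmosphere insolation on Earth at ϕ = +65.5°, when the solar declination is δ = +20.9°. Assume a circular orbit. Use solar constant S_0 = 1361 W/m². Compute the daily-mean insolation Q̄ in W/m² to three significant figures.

Q̄ ≈ 452 W/m²

cos h₀ = −tan(+65.5°) tan(+20.900°) = -0.8379, h₀ = 2.5643 rad.
Bracket: h₀ sin ϕ sin δ + cos ϕ cos δ sin h₀ = 2.5643×0.90996×0.35674 + 0.41469×0.93420×0.54579 = 0.832421 + 0.211441 = 1.043862.
Q̄ = (S_0/π) × [bracket] = (1361/π) × 1.043862 = 452.2 W/m².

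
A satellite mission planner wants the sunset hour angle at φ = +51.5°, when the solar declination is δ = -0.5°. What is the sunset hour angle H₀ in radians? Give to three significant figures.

H₀ = 1.56 rad

cos H₀ = −tan φ · tan δ = −tan(+51.5°) × tan(-0.500°) = 0.0110, so H₀ = 1.5598 rad = 89.37°.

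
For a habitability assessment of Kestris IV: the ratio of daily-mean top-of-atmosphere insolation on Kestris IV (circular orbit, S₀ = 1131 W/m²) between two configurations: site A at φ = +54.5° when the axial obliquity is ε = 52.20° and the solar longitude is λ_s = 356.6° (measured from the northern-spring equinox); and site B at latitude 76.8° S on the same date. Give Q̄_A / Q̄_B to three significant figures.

— Configuration A (φ=+54.5°):
Solar declination: sin δ = sin ε · sin λ_s = sin 52.20° × sin 356.6° = -0.04686, so δ = -2.686°.
cos H₀ = −tan(+54.5°) tan(-2.686°) = 0.0658, H₀ = 1.5050 rad.
Bracket: H₀ sin φ sin δ + cos φ cos δ sin H₀ = 1.5050×0.81412×-0.04686 + 0.58070×0.99890×0.99783 = -0.057415 + 0.578802 = 0.521387.
Q̄ = (S₀/π) × [bracket] = (1131/π) × 0.521387 = 187.70 W/m².
— Configuration B (φ=-76.8°):
cos H₀ = −tan(-76.8°) tan(-2.686°) = -0.2000, H₀ = 1.7722 rad.
Bracket: H₀ sin φ sin δ + cos φ cos δ sin H₀ = 1.7722×-0.97358×-0.04686 + 0.22835×0.99890×0.97979 = 0.080851 + 0.223489 = 0.304340.
Q̄ = (S₀/π) × [bracket] = (1131/π) × 0.304340 = 109.56 W/m².
Ratio Q̄_A / Q̄_B = 187.70 / 109.56 = 1.713.

Q̄_A / Q̄_B ≈ 1.71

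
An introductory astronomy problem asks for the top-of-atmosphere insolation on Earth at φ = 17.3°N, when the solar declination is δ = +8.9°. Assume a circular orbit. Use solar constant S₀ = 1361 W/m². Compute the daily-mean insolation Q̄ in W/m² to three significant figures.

cos H₀ = −tan(+17.3°) tan(+8.900°) = -0.0488, H₀ = 1.6196 rad.
Bracket: H₀ sin φ sin δ + cos φ cos δ sin H₀ = 1.6196×0.29737×0.15471 + 0.95476×0.98796×0.99881 = 0.074512 + 0.942142 = 1.016654.
Q̄ = (S₀/π) × [bracket] = (1361/π) × 1.016654 = 440.4 W/m².

Q̄ ≈ 440 W/m²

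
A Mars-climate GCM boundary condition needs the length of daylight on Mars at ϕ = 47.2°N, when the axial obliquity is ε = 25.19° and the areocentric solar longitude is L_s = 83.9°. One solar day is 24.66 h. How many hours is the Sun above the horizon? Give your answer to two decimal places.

sin δ = sin 25.19° × sin 83.9° = 0.42321, so δ = +25.038°.
cos h₀ = −tan ϕ · tan δ = −tan(+47.2°) × tan(+25.038°) = -0.5044, so h₀ = 2.0995 rad = 120.29°.
Daylight = 2h₀/(2π) × 24.66 h = (2.0995/π) × 24.66 = 16.48 h.

16.48 h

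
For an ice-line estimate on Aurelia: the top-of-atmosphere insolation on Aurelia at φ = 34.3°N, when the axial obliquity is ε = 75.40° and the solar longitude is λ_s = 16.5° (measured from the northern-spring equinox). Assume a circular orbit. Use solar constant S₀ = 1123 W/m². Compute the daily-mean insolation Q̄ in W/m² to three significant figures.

Solar declination: sin δ = sin ε · sin λ_s = sin 75.40° × sin 16.5° = 0.27484, so δ = +15.953°.
cos H₀ = −tan(+34.3°) tan(+15.953°) = -0.1950, H₀ = 1.7670 rad.
Bracket: H₀ sin φ sin δ + cos φ cos δ sin H₀ = 1.7670×0.56353×0.27484 + 0.82610×0.96149×0.98080 = 0.273674 + 0.779037 = 1.052711.
Q̄ = (S₀/π) × [bracket] = (1123/π) × 1.052711 = 376.3 W/m².

Q̄ ≈ 376 W/m²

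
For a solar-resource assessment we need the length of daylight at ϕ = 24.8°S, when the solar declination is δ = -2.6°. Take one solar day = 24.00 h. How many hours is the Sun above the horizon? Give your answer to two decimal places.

12.16 h

cos h₀ = −tan ϕ · tan δ = −tan(-24.8°) × tan(-2.600°) = -0.0210, so h₀ = 1.5918 rad = 91.20°.
Daylight = 2h₀/(2π) × 24.00 h = (1.5918/π) × 24.00 = 12.16 h.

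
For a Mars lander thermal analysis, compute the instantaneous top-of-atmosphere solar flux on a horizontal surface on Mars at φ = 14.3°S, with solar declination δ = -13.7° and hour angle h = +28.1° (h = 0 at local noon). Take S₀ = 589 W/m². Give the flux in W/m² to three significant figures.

524 W/m²

cos θ_z = sin φ sin δ + cos φ cos δ cos h = 0.058499 + 0.830475 = 0.888974.
Flux = S₀ · cos θ_z = 589 × 0.888974 = 523.6 W/m².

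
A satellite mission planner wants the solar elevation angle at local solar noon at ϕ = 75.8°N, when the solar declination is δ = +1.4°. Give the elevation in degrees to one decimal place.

At local noon the hour angle is zero, so the zenith angle equals |ϕ − δ| = |+75.8° − (+1.400°)| = 74.400°.
Elevation = 90° − 74.400° = 15.6°.

15.6°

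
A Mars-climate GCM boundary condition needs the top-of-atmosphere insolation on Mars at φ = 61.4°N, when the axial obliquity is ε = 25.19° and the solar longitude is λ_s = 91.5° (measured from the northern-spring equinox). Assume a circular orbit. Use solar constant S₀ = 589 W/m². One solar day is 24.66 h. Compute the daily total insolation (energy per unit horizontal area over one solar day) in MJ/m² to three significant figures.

19.9 MJ/m²

Solar declination: sin δ = sin ε · sin λ_s = sin 25.19° × sin 91.5° = 0.42548, so δ = +25.181°.
cos H₀ = −tan(+61.4°) tan(+25.181°) = -0.8623, H₀ = 2.6106 rad.
Bracket: H₀ sin φ sin δ + cos φ cos δ sin H₀ = 2.6106×0.87798×0.42548 + 0.47869×0.90497×0.50636 = 0.975223 + 0.219355 = 1.194578.
Q̄ = (S₀/π) × [bracket] = (589/π) × 1.194578 = 223.96 W/m².
Daily total = Q̄ × 24.66 h × 3600 s/h = 223.96 × 24.66 × 3600 / 10⁶ = 19.88 MJ/m².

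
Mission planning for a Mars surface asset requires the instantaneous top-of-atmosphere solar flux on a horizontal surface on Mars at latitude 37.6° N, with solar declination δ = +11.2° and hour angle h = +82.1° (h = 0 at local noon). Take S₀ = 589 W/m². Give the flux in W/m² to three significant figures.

cos θ_z = sin φ sin δ + cos φ cos δ cos h = 0.118511 + 0.106822 = 0.225333.
Flux = S₀ · cos θ_z = 589 × 0.225333 = 132.7 W/m².

133 W/m²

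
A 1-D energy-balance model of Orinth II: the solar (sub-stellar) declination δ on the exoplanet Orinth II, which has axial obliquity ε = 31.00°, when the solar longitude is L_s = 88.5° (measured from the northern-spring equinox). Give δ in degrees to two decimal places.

δ = +30.99°

sin δ = sin ε · sin L_s = sin 31.00° × sin 88.5° = 0.514862.
δ = arcsin(0.514862) = +30.99°.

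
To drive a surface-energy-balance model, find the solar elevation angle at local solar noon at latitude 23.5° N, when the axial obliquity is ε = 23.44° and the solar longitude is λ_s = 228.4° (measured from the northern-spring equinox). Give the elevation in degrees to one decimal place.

49.2°

Solar declination: sin δ = sin ε · sin λ_s = sin 23.44° × sin 228.4° = -0.29747, so δ = -17.305°.
At local noon the hour angle is zero, so the zenith angle equals |φ − δ| = |+23.5° − (-17.305°)| = 40.805°.
Elevation = 90° − 40.805° = 49.2°.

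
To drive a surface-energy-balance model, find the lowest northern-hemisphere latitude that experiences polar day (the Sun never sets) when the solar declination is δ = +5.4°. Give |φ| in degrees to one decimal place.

|φ| = 84.6°

Polar day requires cos H₀ = −tan φ tan δ ≤ −1, i.e. tan φ tan δ ≥ 1.
The boundary is |tan φ| · |tan δ| = 1, so |φ| = 90° − |δ| = 90° − 5.4° = 84.6° in the northern hemisphere.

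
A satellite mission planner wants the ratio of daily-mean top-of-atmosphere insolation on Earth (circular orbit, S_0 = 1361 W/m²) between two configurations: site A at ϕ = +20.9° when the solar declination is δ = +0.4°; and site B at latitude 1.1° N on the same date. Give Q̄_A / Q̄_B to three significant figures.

Q̄_A / Q̄_B ≈ 0.938

— Configuration A (ϕ=+20.9°):
cos h₀ = −tan(+20.9°) tan(+0.400°) = -0.0027, h₀ = 1.5735 rad.
Bracket: h₀ sin ϕ sin δ + cos ϕ cos δ sin h₀ = 1.5735×0.35674×0.00698 + 0.93420×0.99998×1.00000 = 0.003918 + 0.934181 = 0.938099.
Q̄ = (S_0/π) × [bracket] = (1361/π) × 0.938099 = 406.40 W/m².
— Configuration B (ϕ=+1.1°):
cos h₀ = −tan(+1.1°) tan(+0.400°) = -0.0001, h₀ = 1.5709 rad.
Bracket: h₀ sin ϕ sin δ + cos ϕ cos δ sin h₀ = 1.5709×0.01920×0.00698 + 0.99982×0.99998×1.00000 = 0.000211 + 0.999800 = 1.000011.
Q̄ = (S_0/π) × [bracket] = (1361/π) × 1.000011 = 433.22 W/m².
Ratio Q̄_A / Q̄_B = 406.40 / 433.22 = 0.9381.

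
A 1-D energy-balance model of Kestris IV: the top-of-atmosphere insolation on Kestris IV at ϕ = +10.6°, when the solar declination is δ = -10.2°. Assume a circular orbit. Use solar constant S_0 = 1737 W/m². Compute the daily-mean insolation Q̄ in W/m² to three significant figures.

Q̄ ≈ 507 W/m²

cos h₀ = −tan(+10.6°) tan(-10.200°) = 0.0337, h₀ = 1.5371 rad.
Bracket: h₀ sin ϕ sin δ + cos ϕ cos δ sin h₀ = 1.5371×0.18395×-0.17708 + 0.98294×0.98420×0.99943 = -0.050069 + 0.966858 = 0.916789.
Q̄ = (S_0/π) × [bracket] = (1737/π) × 0.916789 = 506.9 W/m².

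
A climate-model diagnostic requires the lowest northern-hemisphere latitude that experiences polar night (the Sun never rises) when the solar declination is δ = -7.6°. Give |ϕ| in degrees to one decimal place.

Polar night requires cos h₀ = −tan ϕ tan δ ≥ 1, i.e. tan ϕ tan δ ≤ −1.
The boundary is |tan ϕ| · |tan δ| = 1, so |ϕ| = 90° − |δ| = 90° − 7.6° = 82.4° in the northern hemisphere.

|ϕ| = 82.4°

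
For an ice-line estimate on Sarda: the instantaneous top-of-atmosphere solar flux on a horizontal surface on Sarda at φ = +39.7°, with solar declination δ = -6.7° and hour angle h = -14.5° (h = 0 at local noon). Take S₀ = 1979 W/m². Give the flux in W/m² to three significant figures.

1.32e+03 W/m²

cos θ_z = sin φ sin δ + cos φ cos δ cos h = -0.074526 + 0.739805 = 0.665279.
Flux = S₀ · cos θ_z = 1979 × 0.665279 = 1317 W/m².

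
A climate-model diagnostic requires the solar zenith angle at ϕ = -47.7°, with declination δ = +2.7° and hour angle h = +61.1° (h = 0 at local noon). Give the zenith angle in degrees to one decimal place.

θ_z = 73.1°

cos θ_z = sin ϕ sin δ + cos ϕ cos δ cos h = -0.034841 + 0.324894 = 0.290053.
θ_z = arccos(0.290053) = 73.1°.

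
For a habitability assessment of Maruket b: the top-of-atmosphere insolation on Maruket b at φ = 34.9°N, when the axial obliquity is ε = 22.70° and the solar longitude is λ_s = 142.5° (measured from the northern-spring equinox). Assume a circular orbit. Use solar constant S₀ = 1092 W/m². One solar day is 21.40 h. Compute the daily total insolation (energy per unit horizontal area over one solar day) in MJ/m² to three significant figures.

Solar declination: sin δ = sin ε · sin λ_s = sin 22.70° × sin 142.5° = 0.23492, so δ = +13.587°.
cos H₀ = −tan(+34.9°) tan(+13.587°) = -0.1686, H₀ = 1.7402 rad.
Bracket: H₀ sin φ sin δ + cos φ cos δ sin H₀ = 1.7402×0.57215×0.23492 + 0.82015×0.97201×0.98568 = 0.233899 + 0.785778 = 1.019677.
Q̄ = (S₀/π) × [bracket] = (1092/π) × 1.019677 = 354.43 W/m².
Daily total = Q̄ × 21.40 h × 3600 s/h = 354.43 × 21.40 × 3600 / 10⁶ = 27.31 MJ/m².

27.3 MJ/m²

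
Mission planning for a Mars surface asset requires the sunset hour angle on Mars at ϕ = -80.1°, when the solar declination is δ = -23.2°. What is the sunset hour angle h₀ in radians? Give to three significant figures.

Sunrise equation: cos h₀ = −tan ϕ · tan δ = -2.4558 ≤ −1, so the Sun never sets (polar day) and h₀ = π.

h₀ = 3.14 rad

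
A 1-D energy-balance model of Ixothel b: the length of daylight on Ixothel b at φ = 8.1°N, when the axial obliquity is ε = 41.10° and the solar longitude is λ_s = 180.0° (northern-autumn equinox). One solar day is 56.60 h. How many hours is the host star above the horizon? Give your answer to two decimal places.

Solar declination: sin δ = sin ε · sin λ_s = sin 41.10° × sin 180.0° = 0.00000, so δ = +0.000°.
cos H₀ = −tan φ · tan δ = −tan(+8.1°) × tan(+0.000°) = -0.0000, so H₀ = 1.5708 rad = 90.00°.
Daylight = 2H₀/(2π) × 56.60 h = (1.5708/π) × 56.60 = 28.30 h.

28.30 h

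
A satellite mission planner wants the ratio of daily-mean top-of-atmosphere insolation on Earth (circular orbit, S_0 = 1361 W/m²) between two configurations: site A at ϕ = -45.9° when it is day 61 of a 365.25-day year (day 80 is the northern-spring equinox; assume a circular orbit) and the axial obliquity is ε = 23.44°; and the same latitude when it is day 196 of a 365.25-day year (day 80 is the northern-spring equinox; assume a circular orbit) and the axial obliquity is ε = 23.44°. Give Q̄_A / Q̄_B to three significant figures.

Q̄_A / Q̄_B ≈ 2.87

— Configuration A (ϕ=-45.9°):
Solar longitude: L_s = 360° × (61 − 80)/365.25 = -18.727°, i.e. -18.727° + 360° = 341.273°.
sin δ = sin 23.44° × sin 341.273° = -0.12771, so δ = -7.337°.
cos h₀ = −tan(-45.9°) tan(-7.337°) = -0.1329, h₀ = 1.7041 rad.
Bracket: h₀ sin ϕ sin δ + cos ϕ cos δ sin h₀ = 1.7041×-0.71813×-0.12771 + 0.69591×0.99181×0.99113 = 0.156287 + 0.684088 = 0.840375.
Q̄ = (S_0/π) × [bracket] = (1361/π) × 0.840375 = 364.07 W/m².
— Configuration B (ϕ=-45.9°):
Solar longitude: L_s = 360° × (196 − 80)/365.25 = 114.333°.
sin δ = sin 23.44° × sin 114.333° = 0.36245, so δ = +21.251°.
cos h₀ = −tan(-45.9°) tan(+21.251°) = 0.4013, h₀ = 1.1578 rad.
Bracket: h₀ sin ϕ sin δ + cos ϕ cos δ sin h₀ = 1.1578×-0.71813×0.36245 + 0.69591×0.93200×0.91594 = -0.301359 + 0.594068 = 0.292709.
Q̄ = (S_0/π) × [bracket] = (1361/π) × 0.292709 = 126.81 W/m².
Ratio Q̄_A / Q̄_B = 364.07 / 126.81 = 2.871.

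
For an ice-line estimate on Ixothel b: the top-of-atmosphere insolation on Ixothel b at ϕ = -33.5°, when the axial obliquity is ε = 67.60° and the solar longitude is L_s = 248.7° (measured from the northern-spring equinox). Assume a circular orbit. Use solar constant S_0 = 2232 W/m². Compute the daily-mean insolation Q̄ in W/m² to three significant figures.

Solar declination: sin δ = sin ε · sin L_s = sin 67.60° × sin 248.7° = -0.86139, so δ = -59.473°.
cos h₀ = −tan(-33.5°) tan(-59.473°) = -1.1225 ≤ −1 ⇒ polar day, h₀ = π.
Bracket: h₀ sin ϕ sin δ + cos ϕ cos δ sin h₀ = 3.1416×-0.55194×-0.86139 + 0.83389×0.50794×0.00000 = 1.493628 + 0.000000 = 1.493628.
Q̄ = (S_0/π) × [bracket] = (2232/π) × 1.493628 = 1061 W/m².

Q̄ ≈ 1.06e+03 W/m²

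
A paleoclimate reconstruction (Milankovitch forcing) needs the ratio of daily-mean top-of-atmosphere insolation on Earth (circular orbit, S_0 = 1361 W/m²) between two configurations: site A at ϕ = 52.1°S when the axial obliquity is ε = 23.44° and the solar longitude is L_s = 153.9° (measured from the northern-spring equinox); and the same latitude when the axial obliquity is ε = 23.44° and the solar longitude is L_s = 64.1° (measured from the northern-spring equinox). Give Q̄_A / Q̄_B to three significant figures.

Q̄_A / Q̄_B ≈ 2.01

— Configuration A (ϕ=-52.1°):
Solar declination: sin δ = sin ε · sin L_s = sin 23.44° × sin 153.9° = 0.17500, so δ = +10.079°.
cos h₀ = −tan(-52.1°) tan(+10.079°) = 0.2283, h₀ = 1.3404 rad.
Bracket: h₀ sin ϕ sin δ + cos ϕ cos δ sin h₀ = 1.3404×-0.78908×0.17500 + 0.61429×0.98457×0.97359 = -0.185094 + 0.588838 = 0.403744.
Q̄ = (S_0/π) × [bracket] = (1361/π) × 0.403744 = 174.91 W/m².
— Configuration B (ϕ=-52.1°):
Solar declination: sin δ = sin ε · sin L_s = sin 23.44° × sin 64.1° = 0.35783, so δ = +20.967°.
cos h₀ = −tan(-52.1°) tan(+20.967°) = 0.4923, h₀ = 1.0561 rad.
Bracket: h₀ sin ϕ sin δ + cos ϕ cos δ sin h₀ = 1.0561×-0.78908×0.35783 + 0.61429×0.93379×0.87045 = -0.298197 + 0.499306 = 0.201109.
Q̄ = (S_0/π) × [bracket] = (1361/π) × 0.201109 = 87.124 W/m².
Ratio Q̄_A / Q̄_B = 174.91 / 87.124 = 2.008.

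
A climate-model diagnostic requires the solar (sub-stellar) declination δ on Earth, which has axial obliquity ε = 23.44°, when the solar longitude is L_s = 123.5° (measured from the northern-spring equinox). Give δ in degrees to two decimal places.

sin δ = sin ε · sin L_s = sin 23.44° × sin 123.5° = 0.331710.
δ = arcsin(0.331710) = +19.37°.

δ = +19.37°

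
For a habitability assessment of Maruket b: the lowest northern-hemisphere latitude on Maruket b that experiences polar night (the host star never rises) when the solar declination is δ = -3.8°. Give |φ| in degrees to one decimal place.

|φ| = 86.2°

Polar night requires cos H₀ = −tan φ tan δ ≥ 1, i.e. tan φ tan δ ≤ −1.
The boundary is |tan φ| · |tan δ| = 1, so |φ| = 90° − |δ| = 90° − 3.8° = 86.2° in the northern hemisphere.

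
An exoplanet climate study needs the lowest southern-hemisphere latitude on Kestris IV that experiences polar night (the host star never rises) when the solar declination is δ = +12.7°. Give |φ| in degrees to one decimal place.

|φ| = 77.3°

Polar night requires cos H₀ = −tan φ tan δ ≥ 1, i.e. tan φ tan δ ≤ −1.
The boundary is |tan φ| · |tan δ| = 1, so |φ| = 90° − |δ| = 90° − 12.7° = 77.3° in the southern hemisphere.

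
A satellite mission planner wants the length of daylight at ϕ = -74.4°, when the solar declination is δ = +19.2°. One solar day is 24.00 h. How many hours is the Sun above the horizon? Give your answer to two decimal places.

cos h₀ = −tan ϕ · tan δ = 1.2472 ≥ 1, so the Sun never rises (polar night) and h₀ = 0.
Daylight = 2h₀/(2π) × 24.00 h = (0.0000/π) × 24.00 = 0.00 h.

0.00 h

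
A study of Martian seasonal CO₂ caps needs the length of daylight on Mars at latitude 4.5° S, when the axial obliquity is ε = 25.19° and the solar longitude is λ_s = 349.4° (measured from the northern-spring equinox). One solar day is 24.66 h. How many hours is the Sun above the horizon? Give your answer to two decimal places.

12.38 h

Solar declination: sin δ = sin ε · sin λ_s = sin 25.19° × sin 349.4° = -0.07829, so δ = -4.490°.
cos H₀ = −tan φ · tan δ = −tan(-4.5°) × tan(-4.490°) = -0.0062, so H₀ = 1.5770 rad = 90.35°.
Daylight = 2H₀/(2π) × 24.66 h = (1.5770/π) × 24.66 = 12.38 h.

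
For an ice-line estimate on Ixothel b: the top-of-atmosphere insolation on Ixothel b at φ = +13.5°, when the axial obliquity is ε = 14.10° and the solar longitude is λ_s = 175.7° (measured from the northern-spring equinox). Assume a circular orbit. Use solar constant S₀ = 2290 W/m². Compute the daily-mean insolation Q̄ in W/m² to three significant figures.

Q̄ ≈ 714 W/m²

Solar declination: sin δ = sin ε · sin λ_s = sin 14.10° × sin 175.7° = 0.01827, so δ = +1.047°.
cos H₀ = −tan(+13.5°) tan(+1.047°) = -0.0044, H₀ = 1.5752 rad.
Bracket: H₀ sin φ sin δ + cos φ cos δ sin H₀ = 1.5752×0.23345×0.01827 + 0.97237×0.99983×0.99999 = 0.006718 + 0.972195 = 0.978913.
Q̄ = (S₀/π) × [bracket] = (2290/π) × 0.978913 = 713.6 W/m².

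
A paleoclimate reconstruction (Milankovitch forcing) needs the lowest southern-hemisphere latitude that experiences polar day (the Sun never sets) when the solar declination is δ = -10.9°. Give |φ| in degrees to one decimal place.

|φ| = 79.1°

Polar day requires cos H₀ = −tan φ tan δ ≤ −1, i.e. tan φ tan δ ≥ 1.
The boundary is |tan φ| · |tan δ| = 1, so |φ| = 90° − |δ| = 90° − 10.9° = 79.1° in the southern hemisphere.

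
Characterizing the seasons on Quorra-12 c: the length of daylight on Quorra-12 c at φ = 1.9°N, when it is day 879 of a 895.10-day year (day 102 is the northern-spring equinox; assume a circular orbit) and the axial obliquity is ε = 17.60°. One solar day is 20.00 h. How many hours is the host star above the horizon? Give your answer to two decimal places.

9.95 h

Solar longitude: λ_s = 360° × (879 − 102)/895.10 = 312.501°.
sin δ = sin 17.60° × sin 312.501° = -0.22293, so δ = -12.881°.
cos H₀ = −tan φ · tan δ = −tan(+1.9°) × tan(-12.881°) = 0.0076, so H₀ = 1.5632 rad = 89.57°.
Daylight = 2H₀/(2π) × 20.00 h = (1.5632/π) × 20.00 = 9.95 h.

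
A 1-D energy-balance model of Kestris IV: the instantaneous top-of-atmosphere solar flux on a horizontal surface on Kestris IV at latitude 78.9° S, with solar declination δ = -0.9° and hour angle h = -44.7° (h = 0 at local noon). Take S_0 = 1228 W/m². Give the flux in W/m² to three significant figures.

187 W/m²

cos θ_z = sin ϕ sin δ + cos ϕ cos δ cos h = 0.015413 + 0.136828 = 0.152241.
Flux = S_0 · cos θ_z = 1228 × 0.152241 = 187.0 W/m².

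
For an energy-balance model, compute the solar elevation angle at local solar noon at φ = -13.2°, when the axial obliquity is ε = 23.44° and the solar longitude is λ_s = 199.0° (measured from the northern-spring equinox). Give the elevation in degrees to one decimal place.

84.2°

Solar declination: sin δ = sin ε · sin λ_s = sin 23.44° × sin 199.0° = -0.12951, so δ = -7.441°.
At local noon the hour angle is zero, so the zenith angle equals |φ − δ| = |-13.2° − (-7.441°)| = 5.759°.
Elevation = 90° − 5.759° = 84.2°.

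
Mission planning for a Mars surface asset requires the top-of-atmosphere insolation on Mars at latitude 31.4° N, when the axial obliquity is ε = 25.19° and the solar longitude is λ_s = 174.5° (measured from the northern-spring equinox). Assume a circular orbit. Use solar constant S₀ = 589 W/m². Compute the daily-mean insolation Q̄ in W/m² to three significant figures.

Solar declination: sin δ = sin ε · sin λ_s = sin 25.19° × sin 174.5° = 0.04079, so δ = +2.338°.
cos H₀ = −tan(+31.4°) tan(+2.338°) = -0.0249, H₀ = 1.5957 rad.
Bracket: H₀ sin φ sin δ + cos φ cos δ sin H₀ = 1.5957×0.52101×0.04079 + 0.85355×0.99917×0.99969 = 0.033912 + 0.852577 = 0.886489.
Q̄ = (S₀/π) × [bracket] = (589/π) × 0.886489 = 166.2 W/m².

Q̄ ≈ 166 W/m²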